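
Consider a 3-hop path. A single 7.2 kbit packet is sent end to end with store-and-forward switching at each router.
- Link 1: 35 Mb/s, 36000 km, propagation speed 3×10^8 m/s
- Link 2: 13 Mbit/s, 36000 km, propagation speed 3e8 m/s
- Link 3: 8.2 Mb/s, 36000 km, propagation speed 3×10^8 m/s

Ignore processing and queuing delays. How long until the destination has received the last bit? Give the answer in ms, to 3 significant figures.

362 ms

L = 7200 bits.
Transmission delays (L/R per hop): 0.205714, 0.553846, 0.878049 ms; sum = 1.63761 ms.
Propagation delays (d/s per hop): 120, 120, 120 ms; sum = 360 ms.
End-to-end = 362 ms.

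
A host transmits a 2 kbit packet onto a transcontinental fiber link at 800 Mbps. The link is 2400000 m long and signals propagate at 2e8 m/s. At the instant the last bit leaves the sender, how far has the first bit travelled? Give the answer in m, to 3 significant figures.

t_tx = L/R = 2000/800000000 = 2.5e-06 s.
Distance = s × t_tx = 200000000 × 2.5e-06 = 500 m.

500 m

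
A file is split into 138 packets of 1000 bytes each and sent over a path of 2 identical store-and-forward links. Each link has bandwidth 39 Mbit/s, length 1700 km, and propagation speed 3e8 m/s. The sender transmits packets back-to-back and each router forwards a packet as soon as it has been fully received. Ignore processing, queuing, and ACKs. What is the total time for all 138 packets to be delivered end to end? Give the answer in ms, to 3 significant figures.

Per-hop transmission t_tx = L/R = 8000/39000000 = 0.205128 ms.
Per-hop propagation t_prop = 1700000/300000000 = 5.66667 ms.
Pipeline fill: first packet needs 2·t_tx to clear all hops; remaining 137 packets each add one t_tx.
Total = (2+138-1)·t_tx + 2·t_prop = 139·0.205128 + 2·5.66667 = 39.8 ms.

39.8 ms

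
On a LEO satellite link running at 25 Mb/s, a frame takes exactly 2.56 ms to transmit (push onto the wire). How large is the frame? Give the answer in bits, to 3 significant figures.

64000 bits

L = R × t_tx = 25000000 b/s × 0.00256 s = 64000 bits.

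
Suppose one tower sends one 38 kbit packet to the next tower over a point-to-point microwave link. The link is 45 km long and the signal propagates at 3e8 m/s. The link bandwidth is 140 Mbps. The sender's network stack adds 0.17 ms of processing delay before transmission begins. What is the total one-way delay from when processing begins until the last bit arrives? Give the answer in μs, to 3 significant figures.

L = 38000 bits.
Transmission delay = L/R = 38000 / 140000000 = 271.429 μs.
Propagation delay = d/s = 45000 m / 300000000 m/s = 150 μs.
Plus processing delay 0.17 ms = 170 μs.
Total = 591 μs.

591 μs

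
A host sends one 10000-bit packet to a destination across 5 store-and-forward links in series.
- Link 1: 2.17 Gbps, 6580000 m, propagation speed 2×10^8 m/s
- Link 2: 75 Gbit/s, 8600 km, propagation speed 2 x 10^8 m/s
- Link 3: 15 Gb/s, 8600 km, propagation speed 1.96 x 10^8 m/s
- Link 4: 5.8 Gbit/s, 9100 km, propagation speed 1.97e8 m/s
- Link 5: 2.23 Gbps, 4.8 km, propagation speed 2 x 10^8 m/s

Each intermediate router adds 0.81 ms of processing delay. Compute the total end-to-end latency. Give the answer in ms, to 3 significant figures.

Transmission delays (L/R per hop): 0.00460829, 0.000133333, 0.000666667, 0.00172414, 0.0044843 ms; sum = 0.0116167 ms.
Propagation delays (d/s per hop): 32.9, 43, 43.8776, 46.1929, 0.024 ms; sum = 165.994 ms.
Processing at 4 router(s): 4 × 0.81 ms = 3.24 ms.
End-to-end = 169 ms.

169 ms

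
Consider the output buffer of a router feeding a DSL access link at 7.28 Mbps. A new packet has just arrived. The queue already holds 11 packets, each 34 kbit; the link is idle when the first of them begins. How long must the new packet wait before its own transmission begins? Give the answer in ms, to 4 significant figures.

Each queued packet: L/R = 34000/7280000 = 4.67033 ms.
11 queued → 51.3736 ms.
Queuing delay = 51.37 ms.

51.37 ms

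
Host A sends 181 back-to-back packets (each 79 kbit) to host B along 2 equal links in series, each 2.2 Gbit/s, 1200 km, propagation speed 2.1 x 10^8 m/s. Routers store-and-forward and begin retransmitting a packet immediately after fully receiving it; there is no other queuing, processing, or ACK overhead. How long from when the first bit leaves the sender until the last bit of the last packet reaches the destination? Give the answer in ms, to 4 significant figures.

Per-hop transmission t_tx = L/R = 79000/2200000000 = 0.0359091 ms.
Per-hop propagation t_prop = 1200000/210000000 = 5.71429 ms.
Pipeline fill: first packet needs 2·t_tx to clear all hops; remaining 180 packets each add one t_tx.
Total = (2+181-1)·t_tx + 2·t_prop = 182·0.0359091 + 2·5.71429 = 17.96 ms.

17.96 ms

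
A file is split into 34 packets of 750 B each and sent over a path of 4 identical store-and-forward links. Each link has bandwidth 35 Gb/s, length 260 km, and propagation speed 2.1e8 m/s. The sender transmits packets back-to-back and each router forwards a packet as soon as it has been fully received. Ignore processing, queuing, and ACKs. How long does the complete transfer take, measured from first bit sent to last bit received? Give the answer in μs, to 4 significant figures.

4959 μs

Per-hop transmission t_tx = L/R = 6000/35000000000 = 0.171429 μs.
Per-hop propagation t_prop = 260000/210000000 = 1238.1 μs.
Pipeline fill: first packet needs 4·t_tx to clear all hops; remaining 33 packets each add one t_tx.
Total = (4+34-1)·t_tx + 4·t_prop = 37·0.171429 + 4·1238.1 = 4959 μs.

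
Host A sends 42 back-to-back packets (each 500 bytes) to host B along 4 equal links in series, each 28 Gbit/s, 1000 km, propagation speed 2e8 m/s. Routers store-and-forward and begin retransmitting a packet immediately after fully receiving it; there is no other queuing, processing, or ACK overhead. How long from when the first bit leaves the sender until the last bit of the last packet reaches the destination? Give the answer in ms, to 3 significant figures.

20.0 ms

Per-hop transmission t_tx = L/R = 4000/28000000000 = 0.000142857 ms.
Per-hop propagation t_prop = 1000000/200000000 = 5 ms.
Pipeline fill: first packet needs 4·t_tx to clear all hops; remaining 41 packets each add one t_tx.
Total = (4+42-1)·t_tx + 4·t_prop = 45·0.000142857 + 4·5 = 20.0 ms.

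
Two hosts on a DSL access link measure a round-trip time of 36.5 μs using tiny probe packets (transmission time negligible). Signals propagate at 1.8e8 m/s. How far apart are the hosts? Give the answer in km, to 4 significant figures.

One-way propagation = RTT/2 = 18.25 μs.
d = s × t = 180000000 × 1.825e-05 = 3.285 km.

3.285 km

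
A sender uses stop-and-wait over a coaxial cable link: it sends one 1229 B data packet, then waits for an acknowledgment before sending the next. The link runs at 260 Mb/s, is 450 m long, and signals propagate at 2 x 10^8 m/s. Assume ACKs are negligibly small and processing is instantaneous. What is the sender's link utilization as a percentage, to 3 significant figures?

89.4 %

t_tx = L/R = 9832/260000000 = 3.78154e-05 s.
t_prop = 450/200000000 = 2.25e-06 s; RTT = 4.5e-06 s.
Cycle = t_tx + RTT = 4.23154e-05 s.
Utilization = t_tx / cycle = 3.78154e-05/4.23154e-05 = 89.4 %.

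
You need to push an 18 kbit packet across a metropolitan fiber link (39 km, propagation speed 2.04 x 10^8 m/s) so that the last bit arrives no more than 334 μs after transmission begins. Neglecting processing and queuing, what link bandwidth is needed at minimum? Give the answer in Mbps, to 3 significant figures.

Propagation delay = 39000 / 204000000 = 191.176 μs.
Transmission budget = 334 − 191.176 = 142.824 μs.
R ≥ L / t_tx = 18000 bits / 0.000142824 s = 126 Mbps.

126 Mbps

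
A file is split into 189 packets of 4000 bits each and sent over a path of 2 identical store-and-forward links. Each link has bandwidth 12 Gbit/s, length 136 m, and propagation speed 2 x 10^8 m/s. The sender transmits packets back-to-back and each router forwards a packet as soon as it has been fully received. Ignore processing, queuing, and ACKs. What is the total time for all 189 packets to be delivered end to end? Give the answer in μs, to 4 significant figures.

Per-hop transmission t_tx = L/R = 4000/12000000000 = 0.333333 μs.
Per-hop propagation t_prop = 136/200000000 = 0.68 μs.
Pipeline fill: first packet needs 2·t_tx to clear all hops; remaining 188 packets each add one t_tx.
Total = (2+189-1)·t_tx + 2·t_prop = 190·0.333333 + 2·0.68 = 64.69 μs.

64.69 μs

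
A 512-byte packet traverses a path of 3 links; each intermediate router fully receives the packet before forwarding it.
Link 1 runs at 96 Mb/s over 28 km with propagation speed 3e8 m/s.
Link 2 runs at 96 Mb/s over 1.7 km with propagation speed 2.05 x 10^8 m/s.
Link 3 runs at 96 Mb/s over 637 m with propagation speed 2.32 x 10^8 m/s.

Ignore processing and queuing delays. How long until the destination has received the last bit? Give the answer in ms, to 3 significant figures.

L = 512 × 8 = 4096 bits.
Transmission delay per hop = L/R = 4096/96000000 = 0.0426667 ms; 3 hops → 0.128 ms.
Propagation delays (d/s per hop): 0.0933333, 0.00829268, 0.00274569 ms; sum = 0.104372 ms.
End-to-end = 0.232 ms.

0.232 ms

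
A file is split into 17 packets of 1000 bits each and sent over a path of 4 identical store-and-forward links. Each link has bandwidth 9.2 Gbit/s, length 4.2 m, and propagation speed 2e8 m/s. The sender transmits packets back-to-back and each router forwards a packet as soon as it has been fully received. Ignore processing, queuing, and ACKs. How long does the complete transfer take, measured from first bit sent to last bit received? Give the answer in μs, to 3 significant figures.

Per-hop transmission t_tx = L/R = 1000/9200000000 = 0.108696 μs.
Per-hop propagation t_prop = 4.2/200000000 = 0.021 μs.
Pipeline fill: first packet needs 4·t_tx to clear all hops; remaining 16 packets each add one t_tx.
Total = (4+17-1)·t_tx + 4·t_prop = 20·0.108696 + 4·0.021 = 2.26 μs.

2.26 μs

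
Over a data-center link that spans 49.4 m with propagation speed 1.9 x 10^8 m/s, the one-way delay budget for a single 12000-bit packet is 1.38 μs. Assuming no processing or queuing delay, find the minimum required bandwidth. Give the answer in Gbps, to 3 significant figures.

Propagation delay = 49.4 / 190000000 = 0.26 μs.
Transmission budget = 1.38 − 0.26 = 1.12 μs.
R ≥ L / t_tx = 12000 bits / 1.12e-06 s = 10.7 Gbps.

10.7 Gbps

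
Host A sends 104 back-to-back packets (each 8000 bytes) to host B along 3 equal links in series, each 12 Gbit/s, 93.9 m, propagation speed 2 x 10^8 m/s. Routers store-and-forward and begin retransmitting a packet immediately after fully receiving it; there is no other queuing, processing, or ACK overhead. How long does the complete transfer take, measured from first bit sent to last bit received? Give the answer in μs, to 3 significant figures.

567 μs

Per-hop transmission t_tx = L/R = 64000/12000000000 = 5.33333 μs.
Per-hop propagation t_prop = 93.9/200000000 = 0.4695 μs.
Pipeline fill: first packet needs 3·t_tx to clear all hops; remaining 103 packets each add one t_tx.
Total = (3+104-1)·t_tx + 3·t_prop = 106·5.33333 + 3·0.4695 = 567 μs.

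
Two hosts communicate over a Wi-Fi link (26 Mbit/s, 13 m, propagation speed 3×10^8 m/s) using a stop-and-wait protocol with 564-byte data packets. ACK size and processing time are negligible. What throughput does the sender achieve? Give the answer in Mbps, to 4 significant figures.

t_tx = L/R = 4512/26000000 = 0.000173538 s.
t_prop = 13/300000000 = 4.33333e-08 s; RTT = 8.66667e-08 s.
Cycle = t_tx + RTT = 0.000173625 s.
Throughput = L / cycle = 4512 / 0.000173625 = 25.99 Mbps.

25.99 Mbps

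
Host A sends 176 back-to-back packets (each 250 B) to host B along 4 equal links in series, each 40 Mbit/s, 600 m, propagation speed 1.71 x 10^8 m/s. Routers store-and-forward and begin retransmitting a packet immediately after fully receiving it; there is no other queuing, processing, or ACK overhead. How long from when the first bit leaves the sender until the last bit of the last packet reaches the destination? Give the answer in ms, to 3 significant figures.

8.96 ms

Per-hop transmission t_tx = L/R = 2000/40000000 = 0.05 ms.
Per-hop propagation t_prop = 600/171000000 = 0.00350877 ms.
Pipeline fill: first packet needs 4·t_tx to clear all hops; remaining 175 packets each add one t_tx.
Total = (4+176-1)·t_tx + 4·t_prop = 179·0.05 + 4·0.00350877 = 8.96 ms.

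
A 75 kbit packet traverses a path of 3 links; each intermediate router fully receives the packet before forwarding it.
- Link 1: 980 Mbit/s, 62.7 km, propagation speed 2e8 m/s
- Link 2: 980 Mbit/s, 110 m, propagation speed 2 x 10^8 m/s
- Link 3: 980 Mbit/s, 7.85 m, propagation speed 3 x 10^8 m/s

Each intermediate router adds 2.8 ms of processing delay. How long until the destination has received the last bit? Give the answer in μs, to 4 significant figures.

L = 75000 bits.
Transmission delay per hop = L/R = 75000/980000000 = 76.5306 μs; 3 hops → 229.592 μs.
Propagation delays (d/s per hop): 313.5, 0.55, 0.0261667 μs; sum = 314.076 μs.
Processing at 2 router(s): 2 × 2.8 ms = 5600 μs.
End-to-end = 6144 μs.

6144 μs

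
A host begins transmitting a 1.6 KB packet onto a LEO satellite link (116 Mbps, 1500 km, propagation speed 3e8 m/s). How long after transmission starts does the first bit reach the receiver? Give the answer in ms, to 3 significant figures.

First bit experiences only propagation delay: d/s = 1500000/300000000 = 5.00 ms.

5.00 ms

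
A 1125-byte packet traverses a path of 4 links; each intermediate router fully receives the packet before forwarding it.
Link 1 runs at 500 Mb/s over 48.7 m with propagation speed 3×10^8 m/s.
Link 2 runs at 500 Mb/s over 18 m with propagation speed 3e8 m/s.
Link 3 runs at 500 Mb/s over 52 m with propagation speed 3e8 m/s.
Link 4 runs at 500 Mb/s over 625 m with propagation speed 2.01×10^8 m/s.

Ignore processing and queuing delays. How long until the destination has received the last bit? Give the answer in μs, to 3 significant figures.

L = 1125 × 8 = 9000 bits.
Transmission delay per hop = L/R = 9000/500000000 = 18 μs; 4 hops → 72 μs.
Propagation delays (d/s per hop): 0.162333, 0.06, 0.173333, 3.10945 μs; sum = 3.50512 μs.
End-to-end = 75.5 μs.

75.5 μs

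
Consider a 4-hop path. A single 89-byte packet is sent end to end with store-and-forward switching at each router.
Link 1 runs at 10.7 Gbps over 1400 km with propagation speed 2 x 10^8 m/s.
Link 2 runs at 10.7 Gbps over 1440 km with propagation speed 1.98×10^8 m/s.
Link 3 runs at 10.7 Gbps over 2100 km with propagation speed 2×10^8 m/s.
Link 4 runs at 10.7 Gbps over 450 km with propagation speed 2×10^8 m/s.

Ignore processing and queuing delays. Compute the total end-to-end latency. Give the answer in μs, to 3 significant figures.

L = 89 × 8 = 712 bits.
Transmission delay per hop = L/R = 712/10700000000 = 0.0665421 μs; 4 hops → 0.266168 μs.
Propagation delays (d/s per hop): 7000, 7272.73, 10500, 2250 μs; sum = 27022.7 μs.
End-to-end = 27000 μs.

27000 μs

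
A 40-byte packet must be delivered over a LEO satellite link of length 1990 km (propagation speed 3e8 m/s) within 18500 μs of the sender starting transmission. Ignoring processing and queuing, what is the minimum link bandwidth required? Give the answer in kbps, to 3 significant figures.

27.0 kbps

L = 320 bits.
Propagation delay = 1990000 / 300000000 = 6633.33 μs.
Transmission budget = 18500 − 6633.33 = 11866.7 μs.
R ≥ L / t_tx = 320 bits / 0.0118667 s = 27.0 kbps.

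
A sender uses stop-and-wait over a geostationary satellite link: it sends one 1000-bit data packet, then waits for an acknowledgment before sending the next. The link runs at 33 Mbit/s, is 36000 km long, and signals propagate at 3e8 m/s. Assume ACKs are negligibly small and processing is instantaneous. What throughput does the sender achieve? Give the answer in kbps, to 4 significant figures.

4.166 kbps

t_tx = L/R = 1000/33000000 = 3.0303e-05 s.
t_prop = 36000000/300000000 = 0.12 s; RTT = 0.24 s.
Cycle = t_tx + RTT = 0.24003 s.
Throughput = L / cycle = 1000 / 0.24003 = 4.166 kbps.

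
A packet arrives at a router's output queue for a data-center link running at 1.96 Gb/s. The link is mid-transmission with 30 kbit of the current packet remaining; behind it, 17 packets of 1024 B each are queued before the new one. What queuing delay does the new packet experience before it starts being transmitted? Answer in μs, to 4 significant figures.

Each queued packet: L/R = 8192/1960000000 = 4.17959 μs.
17 queued → 71.0531 μs.
Plus remaining 30000 bits of current packet: 15.3061 μs.
Queuing delay = 86.36 μs.

86.36 μs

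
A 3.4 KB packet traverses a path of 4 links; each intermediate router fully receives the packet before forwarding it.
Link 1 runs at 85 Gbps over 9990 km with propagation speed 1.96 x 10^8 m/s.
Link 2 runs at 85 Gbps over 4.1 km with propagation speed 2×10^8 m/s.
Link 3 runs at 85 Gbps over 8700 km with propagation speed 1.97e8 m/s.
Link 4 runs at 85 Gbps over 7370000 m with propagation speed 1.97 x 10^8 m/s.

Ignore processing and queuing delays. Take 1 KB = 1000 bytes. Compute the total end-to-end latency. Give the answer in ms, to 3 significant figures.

L = 27200 bits.
Transmission delay per hop = L/R = 27200/85000000000 = 0.00032 ms; 4 hops → 0.00128 ms.
Propagation delays (d/s per hop): 50.9694, 0.0205, 44.1624, 37.4112 ms; sum = 132.563 ms.
End-to-end = 133 ms.

133 ms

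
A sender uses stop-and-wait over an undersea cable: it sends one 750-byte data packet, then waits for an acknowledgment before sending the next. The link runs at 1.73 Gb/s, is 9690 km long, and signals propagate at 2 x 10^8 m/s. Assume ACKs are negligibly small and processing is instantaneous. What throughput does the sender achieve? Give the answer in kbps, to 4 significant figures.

t_tx = L/R = 6000/1730000000 = 3.46821e-06 s.
t_prop = 9690000/200000000 = 0.04845 s; RTT = 0.0969 s.
Cycle = t_tx + RTT = 0.0969035 s.
Throughput = L / cycle = 6000 / 0.0969035 = 61.92 kbps.

61.92 kbps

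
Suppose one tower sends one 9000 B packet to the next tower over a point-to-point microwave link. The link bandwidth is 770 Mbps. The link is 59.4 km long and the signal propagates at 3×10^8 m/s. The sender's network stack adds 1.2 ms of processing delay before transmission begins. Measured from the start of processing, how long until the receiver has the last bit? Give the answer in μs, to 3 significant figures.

1490 μs

L = 9000 × 8 = 72000 bits.
Transmission delay = L/R = 72000 / 770000000 = 93.5065 μs.
Propagation delay = d/s = 59400 m / 300000000 m/s = 198 μs.
Plus processing delay 1.2 ms = 1200 μs.
Total = 1490 μs.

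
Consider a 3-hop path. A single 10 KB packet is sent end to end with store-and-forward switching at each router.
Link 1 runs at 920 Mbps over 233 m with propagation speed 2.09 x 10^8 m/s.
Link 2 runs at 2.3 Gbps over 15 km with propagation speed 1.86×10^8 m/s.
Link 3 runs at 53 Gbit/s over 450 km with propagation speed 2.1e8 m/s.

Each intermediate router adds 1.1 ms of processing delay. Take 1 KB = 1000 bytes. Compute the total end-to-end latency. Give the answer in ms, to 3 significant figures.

L = 80000 bits.
Transmission delays (L/R per hop): 0.0869565, 0.0347826, 0.00150943 ms; sum = 0.123249 ms.
Propagation delays (d/s per hop): 0.00111483, 0.0806452, 2.14286 ms; sum = 2.22462 ms.
Processing at 2 router(s): 2 × 1.1 ms = 2.2 ms.
End-to-end = 4.55 ms.

4.55 ms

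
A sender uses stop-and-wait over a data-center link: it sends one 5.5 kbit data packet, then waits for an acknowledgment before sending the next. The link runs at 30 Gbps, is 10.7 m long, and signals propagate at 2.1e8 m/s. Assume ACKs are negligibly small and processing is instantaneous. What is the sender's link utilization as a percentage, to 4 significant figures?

64.27 %

t_tx = L/R = 5500/30000000000 = 1.83333e-07 s.
t_prop = 10.7/210000000 = 5.09524e-08 s; RTT = 1.01905e-07 s.
Cycle = t_tx + RTT = 2.85238e-07 s.
Utilization = t_tx / cycle = 1.83333e-07/2.85238e-07 = 64.27 %.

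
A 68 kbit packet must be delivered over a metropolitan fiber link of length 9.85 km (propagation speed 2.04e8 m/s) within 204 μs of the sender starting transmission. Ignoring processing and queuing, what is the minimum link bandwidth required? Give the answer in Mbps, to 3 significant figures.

437 Mbps

Propagation delay = 9850 / 204000000 = 48.2843 μs.
Transmission budget = 204 − 48.2843 = 155.716 μs.
R ≥ L / t_tx = 68000 bits / 0.000155716 s = 437 Mbps.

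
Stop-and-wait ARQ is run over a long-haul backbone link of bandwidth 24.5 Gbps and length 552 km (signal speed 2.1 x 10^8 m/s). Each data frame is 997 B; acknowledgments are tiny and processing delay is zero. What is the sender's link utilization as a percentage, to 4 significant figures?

t_tx = L/R = 7976/24500000000 = 3.25551e-07 s.
t_prop = 552000/210000000 = 0.00262857 s; RTT = 0.00525714 s.
Cycle = t_tx + RTT = 0.00525747 s.
Utilization = t_tx / cycle = 3.25551e-07/0.00525747 = 0.006192 %.

0.006192 %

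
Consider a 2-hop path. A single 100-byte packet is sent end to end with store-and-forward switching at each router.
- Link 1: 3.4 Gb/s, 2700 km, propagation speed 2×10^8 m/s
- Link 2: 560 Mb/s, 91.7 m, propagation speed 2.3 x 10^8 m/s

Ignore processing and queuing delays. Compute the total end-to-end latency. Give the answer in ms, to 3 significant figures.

L = 100 × 8 = 800 bits.
Transmission delays (L/R per hop): 0.000235294, 0.00142857 ms; sum = 0.00166387 ms.
Propagation delays (d/s per hop): 13.5, 0.000398696 ms; sum = 13.5004 ms.
End-to-end = 13.5 ms.

13.5 ms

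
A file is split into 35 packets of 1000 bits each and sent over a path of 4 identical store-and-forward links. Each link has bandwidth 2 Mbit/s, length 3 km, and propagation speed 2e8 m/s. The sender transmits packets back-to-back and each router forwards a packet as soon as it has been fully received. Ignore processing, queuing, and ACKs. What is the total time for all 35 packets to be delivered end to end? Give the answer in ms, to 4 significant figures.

Per-hop transmission t_tx = L/R = 1000/2000000 = 0.5 ms.
Per-hop propagation t_prop = 3000/200000000 = 0.015 ms.
Pipeline fill: first packet needs 4·t_tx to clear all hops; remaining 34 packets each add one t_tx.
Total = (4+35-1)·t_tx + 4·t_prop = 38·0.5 + 4·0.015 = 19.06 ms.

19.06 ms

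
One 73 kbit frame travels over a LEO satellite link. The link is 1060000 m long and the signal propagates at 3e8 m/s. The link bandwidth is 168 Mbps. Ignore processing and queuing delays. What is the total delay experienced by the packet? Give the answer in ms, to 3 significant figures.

3.97 ms

L = 73000 bits.
Transmission delay = L/R = 73000 / 168000000 = 0.434524 ms.
Propagation delay = d/s = 1060000 m / 300000000 m/s = 3.53333 ms.
Total = 3.97 ms.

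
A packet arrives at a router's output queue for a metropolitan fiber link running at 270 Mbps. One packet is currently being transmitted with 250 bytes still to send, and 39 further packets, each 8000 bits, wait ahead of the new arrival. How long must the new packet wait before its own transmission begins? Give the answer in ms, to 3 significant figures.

1.16 ms

Each queued packet: L/R = 8000/270000000 = 0.0296296 ms.
39 queued → 1.15556 ms.
Plus remaining 2000 bits of current packet: 0.00740741 ms.
Queuing delay = 1.16 ms.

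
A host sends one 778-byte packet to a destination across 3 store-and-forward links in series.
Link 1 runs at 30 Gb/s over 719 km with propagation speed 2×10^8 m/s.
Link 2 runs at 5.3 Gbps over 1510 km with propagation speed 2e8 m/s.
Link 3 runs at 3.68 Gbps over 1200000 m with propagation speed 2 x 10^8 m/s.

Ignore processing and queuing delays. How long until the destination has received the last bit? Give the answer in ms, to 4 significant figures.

L = 778 × 8 = 6224 bits.
Transmission delays (L/R per hop): 0.000207467, 0.00117434, 0.0016913 ms; sum = 0.00307311 ms.
Propagation delays (d/s per hop): 3.595, 7.55, 6 ms; sum = 17.145 ms.
End-to-end = 17.15 ms.

17.15 ms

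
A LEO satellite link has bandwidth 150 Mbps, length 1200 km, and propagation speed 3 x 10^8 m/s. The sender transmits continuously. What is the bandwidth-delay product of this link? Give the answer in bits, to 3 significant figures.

Propagation delay = 1200000 / 300000000 = 0.004 s.
BDP = R × t_prop = 150000000 × 0.004 = 600000 bits.

600000 bits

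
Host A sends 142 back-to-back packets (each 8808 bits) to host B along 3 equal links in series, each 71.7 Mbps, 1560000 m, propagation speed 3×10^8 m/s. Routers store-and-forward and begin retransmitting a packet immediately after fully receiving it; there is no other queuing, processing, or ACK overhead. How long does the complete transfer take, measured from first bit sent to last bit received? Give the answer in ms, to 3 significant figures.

Per-hop transmission t_tx = L/R = 8808/71700000 = 0.122845 ms.
Per-hop propagation t_prop = 1560000/300000000 = 5.2 ms.
Pipeline fill: first packet needs 3·t_tx to clear all hops; remaining 141 packets each add one t_tx.
Total = (3+142-1)·t_tx + 3·t_prop = 144·0.122845 + 3·5.2 = 33.3 ms.

33.3 ms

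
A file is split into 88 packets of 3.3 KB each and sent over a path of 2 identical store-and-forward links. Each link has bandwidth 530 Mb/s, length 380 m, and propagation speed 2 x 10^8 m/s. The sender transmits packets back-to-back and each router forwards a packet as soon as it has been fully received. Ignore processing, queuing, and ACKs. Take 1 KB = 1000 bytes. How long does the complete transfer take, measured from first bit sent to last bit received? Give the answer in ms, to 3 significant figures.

4.44 ms

Per-hop transmission t_tx = L/R = 26400/530000000 = 0.0498113 ms.
Per-hop propagation t_prop = 380/200000000 = 0.0019 ms.
Pipeline fill: first packet needs 2·t_tx to clear all hops; remaining 87 packets each add one t_tx.
Total = (2+88-1)·t_tx + 2·t_prop = 89·0.0498113 + 2·0.0019 = 4.44 ms.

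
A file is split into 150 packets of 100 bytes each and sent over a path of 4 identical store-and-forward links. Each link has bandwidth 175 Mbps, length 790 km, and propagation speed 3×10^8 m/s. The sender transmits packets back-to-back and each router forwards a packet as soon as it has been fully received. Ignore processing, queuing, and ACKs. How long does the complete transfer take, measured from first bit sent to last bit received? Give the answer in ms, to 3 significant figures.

Per-hop transmission t_tx = L/R = 800/175000000 = 0.00457143 ms.
Per-hop propagation t_prop = 790000/300000000 = 2.63333 ms.
Pipeline fill: first packet needs 4·t_tx to clear all hops; remaining 149 packets each add one t_tx.
Total = (4+150-1)·t_tx + 4·t_prop = 153·0.00457143 + 4·2.63333 = 11.2 ms.

11.2 ms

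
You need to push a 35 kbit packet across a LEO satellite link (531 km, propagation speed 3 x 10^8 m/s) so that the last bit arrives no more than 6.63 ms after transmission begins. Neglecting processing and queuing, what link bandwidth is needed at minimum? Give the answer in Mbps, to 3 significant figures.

7.20 Mbps

Propagation delay = 531000 / 300000000 = 1.77 ms.
Transmission budget = 6.63 − 1.77 = 4.86 ms.
R ≥ L / t_tx = 35000 bits / 0.00486 s = 7.20 Mbps.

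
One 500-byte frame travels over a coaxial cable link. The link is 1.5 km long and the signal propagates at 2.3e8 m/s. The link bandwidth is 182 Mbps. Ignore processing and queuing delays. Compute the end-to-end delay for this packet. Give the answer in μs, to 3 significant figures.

L = 500 × 8 = 4000 bits.
Transmission delay = L/R = 4000 / 182000000 = 21.978 μs.
Propagation delay = d/s = 1500 m / 2.3e+08 m/s = 6.52174 μs.
Total = 28.5 μs.

28.5 μs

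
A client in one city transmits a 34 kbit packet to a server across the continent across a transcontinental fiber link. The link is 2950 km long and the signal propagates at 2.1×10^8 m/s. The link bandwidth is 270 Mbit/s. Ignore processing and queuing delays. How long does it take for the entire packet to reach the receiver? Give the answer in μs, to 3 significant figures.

L = 34000 bits.
Transmission delay = L/R = 34000 / 270000000 = 125.926 μs.
Propagation delay = d/s = 2950000 m / 210000000 m/s = 14047.6 μs.
Total = 14200 μs.

14200 μs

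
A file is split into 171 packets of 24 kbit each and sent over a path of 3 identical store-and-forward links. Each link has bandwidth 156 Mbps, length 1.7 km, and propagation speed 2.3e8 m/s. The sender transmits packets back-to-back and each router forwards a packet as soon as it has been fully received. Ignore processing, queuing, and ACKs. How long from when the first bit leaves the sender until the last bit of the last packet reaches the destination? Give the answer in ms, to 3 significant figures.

Per-hop transmission t_tx = L/R = 24000/156000000 = 0.153846 ms.
Per-hop propagation t_prop = 1700/2.3e+08 = 0.0073913 ms.
Pipeline fill: first packet needs 3·t_tx to clear all hops; remaining 170 packets each add one t_tx.
Total = (3+171-1)·t_tx + 3·t_prop = 173·0.153846 + 3·0.0073913 = 26.6 ms.

26.6 ms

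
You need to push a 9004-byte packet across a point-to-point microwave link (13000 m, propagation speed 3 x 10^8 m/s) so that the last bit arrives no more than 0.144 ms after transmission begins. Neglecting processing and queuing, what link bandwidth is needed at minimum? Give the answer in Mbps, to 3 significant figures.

716 Mbps

L = 72032 bits.
Propagation delay = 13000 / 300000000 = 0.0433333 ms.
Transmission budget = 0.144 − 0.0433333 = 0.100667 ms.
R ≥ L / t_tx = 72032 bits / 0.000100667 s = 716 Mbps.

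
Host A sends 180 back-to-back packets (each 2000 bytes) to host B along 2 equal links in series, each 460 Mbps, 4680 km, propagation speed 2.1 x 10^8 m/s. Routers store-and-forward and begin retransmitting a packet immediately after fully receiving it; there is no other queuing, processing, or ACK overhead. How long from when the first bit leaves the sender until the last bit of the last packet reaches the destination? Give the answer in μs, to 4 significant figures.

Per-hop transmission t_tx = L/R = 16000/460000000 = 34.7826 μs.
Per-hop propagation t_prop = 4680000/210000000 = 22285.7 μs.
Pipeline fill: first packet needs 2·t_tx to clear all hops; remaining 179 packets each add one t_tx.
Total = (2+180-1)·t_tx + 2·t_prop = 181·34.7826 + 2·22285.7 = 50870 μs.

50870 μs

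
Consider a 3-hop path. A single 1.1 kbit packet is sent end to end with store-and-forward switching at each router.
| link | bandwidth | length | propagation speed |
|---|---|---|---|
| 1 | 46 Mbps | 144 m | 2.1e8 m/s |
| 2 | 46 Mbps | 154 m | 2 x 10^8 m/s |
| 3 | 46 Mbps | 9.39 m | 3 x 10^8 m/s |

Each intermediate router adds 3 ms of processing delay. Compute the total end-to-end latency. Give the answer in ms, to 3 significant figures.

6.07 ms

L = 1100 bits.
Transmission delay per hop = L/R = 1100/46000000 = 0.023913 ms; 3 hops → 0.0717391 ms.
Propagation delays (d/s per hop): 0.000685714, 0.00077, 3.13e-05 ms; sum = 0.00148701 ms.
Processing at 2 router(s): 2 × 3 ms = 6 ms.
End-to-end = 6.07 ms.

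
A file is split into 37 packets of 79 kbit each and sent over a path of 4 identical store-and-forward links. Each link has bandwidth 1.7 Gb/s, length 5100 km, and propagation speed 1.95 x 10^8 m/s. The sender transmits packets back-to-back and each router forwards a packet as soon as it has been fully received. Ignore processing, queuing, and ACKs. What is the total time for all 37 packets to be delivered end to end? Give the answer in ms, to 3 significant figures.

106 ms

Per-hop transmission t_tx = L/R = 79000/1700000000 = 0.0464706 ms.
Per-hop propagation t_prop = 5100000/195000000 = 26.1538 ms.
Pipeline fill: first packet needs 4·t_tx to clear all hops; remaining 36 packets each add one t_tx.
Total = (4+37-1)·t_tx + 4·t_prop = 40·0.0464706 + 4·26.1538 = 106 ms.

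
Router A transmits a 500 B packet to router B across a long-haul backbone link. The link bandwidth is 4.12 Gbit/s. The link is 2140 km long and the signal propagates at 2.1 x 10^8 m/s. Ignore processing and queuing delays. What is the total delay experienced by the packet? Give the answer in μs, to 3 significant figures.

L = 500 × 8 = 4000 bits.
Transmission delay = L/R = 4000 / 4120000000 = 0.970874 μs.
Propagation delay = d/s = 2140000 m / 210000000 m/s = 10190.5 μs.
Total = 10200 μs.

10200 μs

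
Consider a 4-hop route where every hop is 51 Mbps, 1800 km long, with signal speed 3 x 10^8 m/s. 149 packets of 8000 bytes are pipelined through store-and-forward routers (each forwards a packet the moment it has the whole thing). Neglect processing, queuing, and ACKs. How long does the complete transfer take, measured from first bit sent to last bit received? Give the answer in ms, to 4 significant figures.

214.7 ms

Per-hop transmission t_tx = L/R = 64000/51000000 = 1.2549 ms.
Per-hop propagation t_prop = 1800000/300000000 = 6 ms.
Pipeline fill: first packet needs 4·t_tx to clear all hops; remaining 148 packets each add one t_tx.
Total = (4+149-1)·t_tx + 4·t_prop = 152·1.2549 + 4·6 = 214.7 ms.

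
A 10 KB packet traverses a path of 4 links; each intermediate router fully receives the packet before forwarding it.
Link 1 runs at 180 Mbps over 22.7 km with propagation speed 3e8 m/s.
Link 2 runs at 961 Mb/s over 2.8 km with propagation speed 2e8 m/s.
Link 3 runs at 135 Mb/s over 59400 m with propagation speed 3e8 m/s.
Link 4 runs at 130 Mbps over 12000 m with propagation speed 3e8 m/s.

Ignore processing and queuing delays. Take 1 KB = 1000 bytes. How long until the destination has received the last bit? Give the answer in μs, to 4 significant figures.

L = 80000 bits.
Transmission delays (L/R per hop): 444.444, 83.2466, 592.593, 615.385 μs; sum = 1735.67 μs.
Propagation delays (d/s per hop): 75.6667, 14, 198, 40 μs; sum = 327.667 μs.
End-to-end = 2063 μs.

2063 μs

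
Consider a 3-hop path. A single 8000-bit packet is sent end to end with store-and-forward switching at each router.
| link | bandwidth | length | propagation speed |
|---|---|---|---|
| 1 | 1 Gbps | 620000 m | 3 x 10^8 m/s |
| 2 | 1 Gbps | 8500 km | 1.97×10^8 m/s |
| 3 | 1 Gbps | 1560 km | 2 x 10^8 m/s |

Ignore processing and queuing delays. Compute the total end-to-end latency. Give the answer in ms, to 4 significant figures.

53.04 ms

Transmission delay per hop = L/R = 8000/1000000000 = 0.008 ms; 3 hops → 0.024 ms.
Propagation delays (d/s per hop): 2.06667, 43.1472, 7.8 ms; sum = 53.0139 ms.
End-to-end = 53.04 ms.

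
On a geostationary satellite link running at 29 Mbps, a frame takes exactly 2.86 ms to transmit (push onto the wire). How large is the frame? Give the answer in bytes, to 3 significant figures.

10400 bytes

L = R × t_tx = 29000000 b/s × 0.00286 s = 82940 bits.
In bytes: 82940 / 8 = 10400 bytes.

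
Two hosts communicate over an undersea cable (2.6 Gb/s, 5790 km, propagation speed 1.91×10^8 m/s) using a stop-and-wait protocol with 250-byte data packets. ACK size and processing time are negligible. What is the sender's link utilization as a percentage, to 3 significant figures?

t_tx = L/R = 2000/2600000000 = 7.69231e-07 s.
t_prop = 5790000/191000000 = 0.0303141 s; RTT = 0.0606283 s.
Cycle = t_tx + RTT = 0.060629 s.
Utilization = t_tx / cycle = 7.69231e-07/0.060629 = 0.00127 %.

0.00127 %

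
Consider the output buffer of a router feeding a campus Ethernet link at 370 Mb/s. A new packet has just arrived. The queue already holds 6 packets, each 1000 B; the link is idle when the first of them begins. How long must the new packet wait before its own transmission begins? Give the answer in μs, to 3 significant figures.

Each queued packet: L/R = 8000/370000000 = 21.6216 μs.
6 queued → 129.73 μs.
Queuing delay = 130 μs.

130 μs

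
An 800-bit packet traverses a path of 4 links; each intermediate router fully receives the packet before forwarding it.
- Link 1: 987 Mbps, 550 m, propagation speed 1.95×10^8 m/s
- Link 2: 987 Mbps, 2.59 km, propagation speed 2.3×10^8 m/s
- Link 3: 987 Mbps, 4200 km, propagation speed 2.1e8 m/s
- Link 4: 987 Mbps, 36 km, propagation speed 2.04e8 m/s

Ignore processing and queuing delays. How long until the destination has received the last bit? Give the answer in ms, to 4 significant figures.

Transmission delay per hop = L/R = 800/987000000 = 0.000810537 ms; 4 hops → 0.00324215 ms.
Propagation delays (d/s per hop): 0.00282051, 0.0112609, 20, 0.176471 ms; sum = 20.1906 ms.
End-to-end = 20.19 ms.

20.19 ms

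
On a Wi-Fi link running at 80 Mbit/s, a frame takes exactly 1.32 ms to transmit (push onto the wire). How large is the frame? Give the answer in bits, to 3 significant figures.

L = R × t_tx = 80000000 b/s × 0.00132 s = 105600 bits.

106000 bits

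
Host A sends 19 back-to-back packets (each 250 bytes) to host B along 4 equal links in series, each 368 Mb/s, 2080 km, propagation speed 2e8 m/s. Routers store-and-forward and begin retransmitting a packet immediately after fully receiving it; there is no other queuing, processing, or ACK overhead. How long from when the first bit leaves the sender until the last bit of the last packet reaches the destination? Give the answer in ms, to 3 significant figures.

Per-hop transmission t_tx = L/R = 2000/368000000 = 0.00543478 ms.
Per-hop propagation t_prop = 2080000/200000000 = 10.4 ms.
Pipeline fill: first packet needs 4·t_tx to clear all hops; remaining 18 packets each add one t_tx.
Total = (4+19-1)·t_tx + 4·t_prop = 22·0.00543478 + 4·10.4 = 41.7 ms.

41.7 ms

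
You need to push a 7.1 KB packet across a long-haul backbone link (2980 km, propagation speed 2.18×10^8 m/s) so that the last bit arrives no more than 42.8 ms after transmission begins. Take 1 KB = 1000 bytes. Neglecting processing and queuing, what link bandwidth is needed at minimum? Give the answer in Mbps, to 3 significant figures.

1.95 Mbps

L = 56800 bits.
Propagation delay = 2980000 / 2.18e+08 = 13.6697 ms.
Transmission budget = 42.8 − 13.6697 = 29.1303 ms.
R ≥ L / t_tx = 56800 bits / 0.0291303 s = 1.95 Mbps.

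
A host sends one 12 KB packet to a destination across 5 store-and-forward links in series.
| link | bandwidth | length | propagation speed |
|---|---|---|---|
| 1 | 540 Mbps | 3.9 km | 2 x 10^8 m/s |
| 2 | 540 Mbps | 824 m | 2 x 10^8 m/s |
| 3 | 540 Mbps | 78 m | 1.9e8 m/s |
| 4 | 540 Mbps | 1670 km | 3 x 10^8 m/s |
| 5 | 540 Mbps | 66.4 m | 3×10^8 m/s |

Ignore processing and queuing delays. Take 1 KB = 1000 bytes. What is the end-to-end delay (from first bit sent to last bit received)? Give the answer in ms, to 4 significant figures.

L = 96000 bits.
Transmission delay per hop = L/R = 96000/540000000 = 0.177778 ms; 5 hops → 0.888889 ms.
Propagation delays (d/s per hop): 0.0195, 0.00412, 0.000410526, 5.56667, 0.000221333 ms; sum = 5.59092 ms.
End-to-end = 6.480 ms.

6.480 ms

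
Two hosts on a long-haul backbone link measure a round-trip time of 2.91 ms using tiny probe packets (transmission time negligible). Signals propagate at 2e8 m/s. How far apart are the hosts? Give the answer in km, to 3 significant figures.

291 km

One-way propagation = RTT/2 = 1.455 ms.
d = s × t = 200000000 × 0.001455 = 291 km.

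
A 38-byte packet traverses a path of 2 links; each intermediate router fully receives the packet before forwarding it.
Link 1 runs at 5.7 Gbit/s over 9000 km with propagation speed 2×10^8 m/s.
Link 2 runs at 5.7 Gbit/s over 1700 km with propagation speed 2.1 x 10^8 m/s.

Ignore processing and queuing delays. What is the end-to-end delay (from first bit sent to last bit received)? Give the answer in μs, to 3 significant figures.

53100 μs

L = 38 × 8 = 304 bits.
Transmission delay per hop = L/R = 304/5700000000 = 0.0533333 μs; 2 hops → 0.106667 μs.
Propagation delays (d/s per hop): 45000, 8095.24 μs; sum = 53095.2 μs.
End-to-end = 53100 μs.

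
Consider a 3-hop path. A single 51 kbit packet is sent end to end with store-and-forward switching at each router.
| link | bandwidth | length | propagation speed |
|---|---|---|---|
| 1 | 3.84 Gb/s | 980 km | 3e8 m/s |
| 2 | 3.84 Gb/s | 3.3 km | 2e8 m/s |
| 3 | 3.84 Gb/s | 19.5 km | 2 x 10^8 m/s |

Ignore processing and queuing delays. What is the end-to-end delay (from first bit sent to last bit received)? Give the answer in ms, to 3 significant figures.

L = 51000 bits.
Transmission delay per hop = L/R = 51000/3840000000 = 0.0132813 ms; 3 hops → 0.0398438 ms.
Propagation delays (d/s per hop): 3.26667, 0.0165, 0.0975 ms; sum = 3.38067 ms.
End-to-end = 3.42 ms.

3.42 ms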